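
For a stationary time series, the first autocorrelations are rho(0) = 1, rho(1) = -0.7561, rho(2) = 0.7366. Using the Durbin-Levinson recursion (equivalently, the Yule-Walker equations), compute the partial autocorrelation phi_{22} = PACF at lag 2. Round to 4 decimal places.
\phi_{22} = 0.3850

The PACF at lag k is phi_{kk}, the last component of the solution
to the Yule-Walker system G_k phi = r_k where
  (G_k)_{ij} = rho(|i - j|), (r_k)_i = rho(i), i,j = 1..k.
Equivalently, Durbin-Levinson gives phi_{kk} iteratively:
  phi_{11} = rho(1)
  phi_{kk} = [rho(k) - sum_{j=1..k-1} phi_{k-1,j} rho(k-j)]
            / [1 - sum_{j=1..k-1} phi_{k-1,j} rho(j)],
  phi_{k,j} = phi_{k-1,j} - phi_{kk} phi_{k-1,k-j},  j = 1..k-1.
Step k = 1:
  phi_11 = rho(1) = -0.7561.
Step k = 2:
  phi_22 = [rho(2) - phi_11 rho(1)] / [1 - phi_11 rho(1)] = [0.7366 - (-0.7561)(-0.7561)] / [1 - (-0.7561)(-0.7561)]
         = 0.16491279 / 0.42831279 = 0.385.
Therefore phi_{22} = 0.3850.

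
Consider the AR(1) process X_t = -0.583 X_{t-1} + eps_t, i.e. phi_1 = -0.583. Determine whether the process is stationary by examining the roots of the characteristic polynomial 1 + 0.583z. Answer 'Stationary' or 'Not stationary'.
\text{Stationary}

The AR(p) characteristic polynomial is P(z) = 1 + 0.583z.
Stationarity requires all roots to lie outside the unit circle, i.e. |z| > 1 for every root.
This is linear in z: 1 + (0.583) z = 0  =>  z = -1/(0.583) = -1.715266,  |z| = 1.715266.
Moduli of all roots: 1.7153.
All moduli strictly greater than 1? Yes.
Verdict: Stationary.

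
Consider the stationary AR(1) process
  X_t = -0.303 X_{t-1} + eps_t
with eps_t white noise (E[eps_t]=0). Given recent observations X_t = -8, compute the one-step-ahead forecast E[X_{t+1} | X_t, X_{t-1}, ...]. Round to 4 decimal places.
E[X_{t+1} \mid \mathcal F_t] = 2.4240

For an AR(p) model X_t = c + sum_i phi_i X_{t-i} + eps_t, the
one-step-ahead conditional mean is
  E[X_{t+1} | X_t, ...] = c + sum_i phi_i X_{t+1-i}.
Substitute known values:
  E[X_{t+1} | ...] = (-0.303) * (-8)
                   = 2.4240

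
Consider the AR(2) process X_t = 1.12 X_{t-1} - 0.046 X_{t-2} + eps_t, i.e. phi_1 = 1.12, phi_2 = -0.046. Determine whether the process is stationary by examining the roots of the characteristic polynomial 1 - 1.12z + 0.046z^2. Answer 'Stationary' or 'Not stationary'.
\text{Not stationary}

The AR(p) characteristic polynomial is P(z) = 1 - 1.12z + 0.046z^2.
Stationarity requires all roots to lie outside the unit circle, i.e. |z| > 1 for every root.
Set 1 + (-1.12) z + (0.046) z^2 = 0, i.e. a z^2 + b z + c = 0 with a = 0.046, b = -1.12, c = 1.
Discriminant D = b^2 - 4ac = (-1.12)^2 - 4*(0.046)*1 = 1.2544 - (0.184) = 1.0704.
D >= 0, so the roots are real: z = (-b +/- sqrt(D)) / (2a) = (1.12 +/- 1.034601) / (0.092).
  z_1 = (1.12 + 1.034601) / (0.092) = 23.4196,   |z_1| = 23.4196.
  z_2 = (1.12 - 1.034601) / (0.092) = 0.9282,   |z_2| = 0.9282.
Moduli of all roots: 23.4196, 0.9282.
All moduli strictly greater than 1? No.
Verdict: Not stationary.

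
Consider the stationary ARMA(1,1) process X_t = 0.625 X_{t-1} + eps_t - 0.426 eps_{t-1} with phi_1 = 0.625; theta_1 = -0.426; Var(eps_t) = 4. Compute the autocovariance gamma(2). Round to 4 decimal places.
\gamma(2) = 0.5990

Multiply the model equation by X_{t-k} and take expectations. With theta_0 = psi_0 = 1 and psi_j the MA(infinity) weights, this gives
  gamma(k) - sum_i phi_i gamma(k-i) = c_k,
  c_k = sigma^2 * sum_{j=k..q} theta_j psi_{j-k}   (c_k = 0 for k > q),
using gamma(-m) = gamma(m).
psi-weights needed (psi_j = theta_j + sum_i phi_i psi_{j-i}):
  psi_1 = theta_1 + phi_1 = -0.426 + (0.625) = 0.199
Right-hand sides:
  c_0 = sigma^2 (1 + theta_1 psi_1) = 4 * (1 + (-0.426)(0.199)) = 4 * 0.915226 = 3.660904
  c_1 = sigma^2 theta_1 = 4 * (-0.426) = -1.704
  c_2 = 0
Equations for k = 0 and k = 1 (AR order 1):
  gamma(0) = phi_1 gamma(1) + c_0
  gamma(1) = phi_1 gamma(0) + c_1
Substituting the second into the first: gamma(0) (1 - phi_1^2) = c_0 + phi_1 c_1, so
  gamma(0) = (c_0 + phi_1 c_1) / (1 - phi_1^2) = (3.660904 + (0.625)(-1.704)) / (1 - (0.625)^2) = 2.595904 / 0.609375 = 4.259945.
  gamma(1) = phi_1 gamma(0) + c_1 = (0.625)(4.259945) + (-1.704) = 0.958466.
For k = 2 (> q): gamma(2) = phi_1 gamma(1) = (0.625)(0.958466) = 0.599041.
Therefore gamma(2) = 0.5990 (to 4 decimal places).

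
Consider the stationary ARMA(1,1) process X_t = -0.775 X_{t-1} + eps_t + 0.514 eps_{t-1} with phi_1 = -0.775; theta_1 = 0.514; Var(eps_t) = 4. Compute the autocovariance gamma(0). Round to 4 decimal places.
\gamma(0) = 4.6823

Multiply the model equation by X_{t-k} and take expectations. With theta_0 = psi_0 = 1 and psi_j the MA(infinity) weights, this gives
  gamma(k) - sum_i phi_i gamma(k-i) = c_k,
  c_k = sigma^2 * sum_{j=k..q} theta_j psi_{j-k}   (c_k = 0 for k > q),
using gamma(-m) = gamma(m).
psi-weights needed (psi_j = theta_j + sum_i phi_i psi_{j-i}):
  psi_1 = theta_1 + phi_1 = 0.514 + (-0.775) = -0.261
Right-hand sides:
  c_0 = sigma^2 (1 + theta_1 psi_1) = 4 * (1 + (0.514)(-0.261)) = 4 * 0.865846 = 3.463384
  c_1 = sigma^2 theta_1 = 4 * (0.514) = 2.056
  c_2 = 0
Equations for k = 0 and k = 1 (AR order 1):
  gamma(0) = phi_1 gamma(1) + c_0
  gamma(1) = phi_1 gamma(0) + c_1
Substituting the second into the first: gamma(0) (1 - phi_1^2) = c_0 + phi_1 c_1, so
  gamma(0) = (c_0 + phi_1 c_1) / (1 - phi_1^2) = (3.463384 + (-0.775)(2.056)) / (1 - (-0.775)^2) = 1.869984 / 0.399375 = 4.682276.
Therefore gamma(0) = 4.6823 (to 4 decimal places).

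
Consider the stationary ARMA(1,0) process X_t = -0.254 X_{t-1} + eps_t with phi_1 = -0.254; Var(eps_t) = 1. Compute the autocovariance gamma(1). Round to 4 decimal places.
\gamma(1) = -0.2715

Multiply the model equation by X_{t-k} and take expectations. With theta_0 = psi_0 = 1 and psi_j the MA(infinity) weights, this gives
  gamma(k) - sum_i phi_i gamma(k-i) = c_k,
  c_k = sigma^2 * sum_{j=k..q} theta_j psi_{j-k}   (c_k = 0 for k > q),
using gamma(-m) = gamma(m).
Pure AR (q = 0): c_0 = sigma^2 = 1, c_k = 0 for k >= 1.
Equations for k = 0 and k = 1 (AR order 1):
  gamma(0) = phi_1 gamma(1) + c_0
  gamma(1) = phi_1 gamma(0) + c_1
Substituting the second into the first: gamma(0) (1 - phi_1^2) = c_0 + phi_1 c_1, so
  gamma(0) = c_0 / (1 - phi_1^2) = 1 / (1 - (-0.254)^2) = 1 / 0.935484 = 1.068965.
  gamma(1) = phi_1 gamma(0) = (-0.254)(1.068965) = -0.271517.
Therefore gamma(1) = -0.2715 (to 4 decimal places).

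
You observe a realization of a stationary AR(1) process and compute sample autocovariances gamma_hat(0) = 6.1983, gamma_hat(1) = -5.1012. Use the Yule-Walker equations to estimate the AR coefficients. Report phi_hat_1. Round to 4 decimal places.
\hat\phi_{1} = -0.8230

The Yule-Walker equations for an AR(p) process read, in matrix form,
  Gamma_p phi = r_p,   with   (Gamma_p)_{ij} = gamma(|i - j|),
                       (r_p)_i = gamma(i),   i,j = 1..p.
Substitute the sample gammas (Toeplitz matrix and right-hand side of size 1):
  Gamma_p = [[6.1983]]
  r_p     = [-5.1012]
With p = 1 this is the single equation gamma(0) phi_1 = gamma(1):
  phi_hat_1 = gamma(1) / gamma(0) = -5.1012 / 6.1983 = -0.8230.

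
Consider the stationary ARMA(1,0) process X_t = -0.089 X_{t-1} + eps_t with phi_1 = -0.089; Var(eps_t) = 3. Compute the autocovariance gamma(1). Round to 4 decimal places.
\gamma(1) = -0.2691

Multiply the model equation by X_{t-k} and take expectations. With theta_0 = psi_0 = 1 and psi_j the MA(infinity) weights, this gives
  gamma(k) - sum_i phi_i gamma(k-i) = c_k,
  c_k = sigma^2 * sum_{j=k..q} theta_j psi_{j-k}   (c_k = 0 for k > q),
using gamma(-m) = gamma(m).
Pure AR (q = 0): c_0 = sigma^2 = 3, c_k = 0 for k >= 1.
Equations for k = 0 and k = 1 (AR order 1):
  gamma(0) = phi_1 gamma(1) + c_0
  gamma(1) = phi_1 gamma(0) + c_1
Substituting the second into the first: gamma(0) (1 - phi_1^2) = c_0 + phi_1 c_1, so
  gamma(0) = c_0 / (1 - phi_1^2) = 3 / (1 - (-0.089)^2) = 3 / 0.992079 = 3.023953.
  gamma(1) = phi_1 gamma(0) = (-0.089)(3.023953) = -0.269132.
Therefore gamma(1) = -0.2691 (to 4 decimal places).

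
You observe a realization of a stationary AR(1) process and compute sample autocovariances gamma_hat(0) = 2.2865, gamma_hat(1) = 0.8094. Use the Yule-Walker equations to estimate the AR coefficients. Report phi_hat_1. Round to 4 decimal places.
\hat\phi_{1} = 0.3540

The Yule-Walker equations for an AR(p) process read, in matrix form,
  Gamma_p phi = r_p,   with   (Gamma_p)_{ij} = gamma(|i - j|),
                       (r_p)_i = gamma(i),   i,j = 1..p.
Substitute the sample gammas (Toeplitz matrix and right-hand side of size 1):
  Gamma_p = [[2.2865]]
  r_p     = [0.8094]
With p = 1 this is the single equation gamma(0) phi_1 = gamma(1):
  phi_hat_1 = gamma(1) / gamma(0) = 0.8094 / 2.2865 = 0.3540.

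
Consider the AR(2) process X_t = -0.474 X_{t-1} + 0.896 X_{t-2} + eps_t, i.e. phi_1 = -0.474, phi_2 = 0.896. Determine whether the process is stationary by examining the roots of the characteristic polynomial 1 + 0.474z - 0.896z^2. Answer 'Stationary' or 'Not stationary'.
\text{Not stationary}

The AR(p) characteristic polynomial is P(z) = 1 + 0.474z - 0.896z^2.
Stationarity requires all roots to lie outside the unit circle, i.e. |z| > 1 for every root.
Set 1 + (0.474) z + (-0.896) z^2 = 0, i.e. a z^2 + b z + c = 0 with a = -0.896, b = 0.474, c = 1.
Discriminant D = b^2 - 4ac = (0.474)^2 - 4*(-0.896)*1 = 0.224676 - (-3.584) = 3.808676.
D >= 0, so the roots are real: z = (-b +/- sqrt(D)) / (2a) = (-0.474 +/- 1.951583) / (-1.792).
  z_1 = (-0.474 + 1.951583) / (-1.792) = -0.8245,   |z_1| = 0.8245.
  z_2 = (-0.474 - 1.951583) / (-1.792) = 1.3536,   |z_2| = 1.3536.
Moduli of all roots: 0.8245, 1.3536.
All moduli strictly greater than 1? No.
Verdict: Not stationary.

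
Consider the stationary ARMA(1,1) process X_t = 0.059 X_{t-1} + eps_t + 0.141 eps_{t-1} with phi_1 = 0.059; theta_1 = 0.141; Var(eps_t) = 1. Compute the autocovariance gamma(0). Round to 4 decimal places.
\gamma(0) = 1.0401

Multiply the model equation by X_{t-k} and take expectations. With theta_0 = psi_0 = 1 and psi_j the MA(infinity) weights, this gives
  gamma(k) - sum_i phi_i gamma(k-i) = c_k,
  c_k = sigma^2 * sum_{j=k..q} theta_j psi_{j-k}   (c_k = 0 for k > q),
using gamma(-m) = gamma(m).
psi-weights needed (psi_j = theta_j + sum_i phi_i psi_{j-i}):
  psi_1 = theta_1 + phi_1 = 0.141 + (0.059) = 0.2
Right-hand sides:
  c_0 = sigma^2 (1 + theta_1 psi_1) = 1 * (1 + (0.141)(0.2)) = 1 * 1.0282 = 1.0282
  c_1 = sigma^2 theta_1 = 1 * (0.141) = 0.141
  c_2 = 0
Equations for k = 0 and k = 1 (AR order 1):
  gamma(0) = phi_1 gamma(1) + c_0
  gamma(1) = phi_1 gamma(0) + c_1
Substituting the second into the first: gamma(0) (1 - phi_1^2) = c_0 + phi_1 c_1, so
  gamma(0) = (c_0 + phi_1 c_1) / (1 - phi_1^2) = (1.0282 + (0.059)(0.141)) / (1 - (0.059)^2) = 1.036519 / 0.996519 = 1.04014.
Therefore gamma(0) = 1.0401 (to 4 decimal places).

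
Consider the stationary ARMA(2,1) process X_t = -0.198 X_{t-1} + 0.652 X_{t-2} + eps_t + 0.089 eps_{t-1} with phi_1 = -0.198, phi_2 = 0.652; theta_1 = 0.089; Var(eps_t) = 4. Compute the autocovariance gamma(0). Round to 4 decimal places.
\gamma(0) = 9.3279

Multiply the model equation by X_{t-k} and take expectations. With theta_0 = psi_0 = 1 and psi_j the MA(infinity) weights, this gives
  gamma(k) - sum_i phi_i gamma(k-i) = c_k,
  c_k = sigma^2 * sum_{j=k..q} theta_j psi_{j-k}   (c_k = 0 for k > q),
using gamma(-m) = gamma(m).
psi-weights needed (psi_j = theta_j + sum_i phi_i psi_{j-i}):
  psi_1 = theta_1 + phi_1 = 0.089 + (-0.198) = -0.109
Right-hand sides:
  c_0 = sigma^2 (1 + theta_1 psi_1) = 4 * (1 + (0.089)(-0.109)) = 4 * 0.990299 = 3.961196
  c_1 = sigma^2 theta_1 = 4 * (0.089) = 0.356
  c_2 = 0
Equations for k = 0, 1, 2 (AR order 2, c_2 = 0):
  (E0) gamma(0) = phi_1 gamma(1) + phi_2 gamma(2) + c_0
  (E1) gamma(1) = phi_1 gamma(0) + phi_2 gamma(1) + c_1
  (E2) gamma(2) = phi_1 gamma(1) + phi_2 gamma(0)
From (E1): gamma(1) = A gamma(0) + B with
  A = phi_1 / (1 - phi_2) = -0.198 / 0.348 = -0.568966,   B = c_1 / (1 - phi_2) = 0.356 / 0.348 = 1.022989.
Insert (E2) into (E0): gamma(0) (1 - phi_2^2) = phi_1 (1 + phi_2) gamma(1) + c_0.
  phi_1 (1 + phi_2) = (-0.198)(1.652) = -0.327096,   1 - phi_2^2 = 0.574896.
Replace gamma(1) by A gamma(0) + B and collect gamma(0):
  gamma(0) [0.574896 - (-0.327096)(-0.568966)] = (-0.327096)(1.022989) + 3.961196
  gamma(0) * 0.38879 = 3.626581
  gamma(0) = 3.626581 / 0.38879 = 9.327873.
Therefore gamma(0) = 9.3279 (to 4 decimal places).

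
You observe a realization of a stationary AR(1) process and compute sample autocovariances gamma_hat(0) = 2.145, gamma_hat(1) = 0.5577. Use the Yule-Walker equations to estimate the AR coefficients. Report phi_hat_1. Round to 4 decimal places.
\hat\phi_{1} = 0.2600

The Yule-Walker equations for an AR(p) process read, in matrix form,
  Gamma_p phi = r_p,   with   (Gamma_p)_{ij} = gamma(|i - j|),
                       (r_p)_i = gamma(i),   i,j = 1..p.
Substitute the sample gammas (Toeplitz matrix and right-hand side of size 1):
  Gamma_p = [[2.145]]
  r_p     = [0.5577]
With p = 1 this is the single equation gamma(0) phi_1 = gamma(1):
  phi_hat_1 = gamma(1) / gamma(0) = 0.5577 / 2.145 = 0.2600.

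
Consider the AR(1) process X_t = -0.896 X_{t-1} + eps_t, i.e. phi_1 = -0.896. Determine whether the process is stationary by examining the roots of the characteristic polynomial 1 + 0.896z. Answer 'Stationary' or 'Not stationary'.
\text{Stationary}

The AR(p) characteristic polynomial is P(z) = 1 + 0.896z.
Stationarity requires all roots to lie outside the unit circle, i.e. |z| > 1 for every root.
This is linear in z: 1 + (0.896) z = 0  =>  z = -1/(0.896) = -1.116071,  |z| = 1.116071.
Moduli of all roots: 1.1161.
All moduli strictly greater than 1? Yes.
Verdict: Stationary.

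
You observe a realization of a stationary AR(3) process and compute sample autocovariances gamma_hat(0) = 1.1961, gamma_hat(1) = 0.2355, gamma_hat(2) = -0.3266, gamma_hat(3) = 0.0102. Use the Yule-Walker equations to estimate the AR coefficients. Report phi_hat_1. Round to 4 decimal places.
\hat\phi_{1} = 0.3149

The Yule-Walker equations for an AR(p) process read, in matrix form,
  Gamma_p phi = r_p,   with   (Gamma_p)_{ij} = gamma(|i - j|),
                       (r_p)_i = gamma(i),   i,j = 1..p.
Substitute the sample gammas (Toeplitz matrix and right-hand side of size 3):
  Gamma_p = [[1.1961, 0.2355, -0.3266], [0.2355, 1.1961, 0.2355], [-0.3266, 0.2355, 1.1961]]
  r_p     = [0.2355, -0.3266, 0.0102]
Written out (R1..R3):
  (R1) 1.1961 phi_1 + 0.2355 phi_2 - 0.3266 phi_3 = 0.2355
  (R2) 0.2355 phi_1 + 1.1961 phi_2 + 0.2355 phi_3 = -0.3266
  (R3) -0.3266 phi_1 + 0.2355 phi_2 + 1.1961 phi_3 = 0.0102
Gaussian elimination:
  R2 <- R2 - (0.2355/1.1961) R1 = R2 - (0.19689) R1:  1.149732 phi_2 + 0.299804 phi_3 = -0.372968
  R3 <- R3 - (-0.3266/1.1961) R1 = R3 - (-0.273054) R1:  0.299804 phi_2 + 1.106921 phi_3 = 0.074504
  R3 <- R3 - (0.299804/1.149732) R2 = R3 - (0.26076) R2:  1.028744 phi_3 = 0.171759
Back-substitution:
  phi_hat_3 = 0.171759 / 1.028744 = 0.16696
  phi_hat_2 = (-0.372968 - (0.299804)(0.16696)) / 1.149732 = -0.367932
  phi_hat_1 = (0.2355 - (0.2355)(-0.367932) - (-0.3266)(0.16696)) / 1.1961 = 0.314921
So phi_hat = [0.3149, -0.3679, 0.1670].
Therefore phi_hat_1 = 0.3149.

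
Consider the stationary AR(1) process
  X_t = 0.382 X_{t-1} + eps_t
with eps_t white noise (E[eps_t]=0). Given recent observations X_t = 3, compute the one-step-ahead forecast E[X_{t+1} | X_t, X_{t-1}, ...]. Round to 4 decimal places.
E[X_{t+1} \mid \mathcal F_t] = 1.1460

For an AR(p) model X_t = c + sum_i phi_i X_{t-i} + eps_t, the
one-step-ahead conditional mean is
  E[X_{t+1} | X_t, ...] = c + sum_i phi_i X_{t+1-i}.
Substitute known values:
  E[X_{t+1} | ...] = (0.382) * (3)
                   = 1.1460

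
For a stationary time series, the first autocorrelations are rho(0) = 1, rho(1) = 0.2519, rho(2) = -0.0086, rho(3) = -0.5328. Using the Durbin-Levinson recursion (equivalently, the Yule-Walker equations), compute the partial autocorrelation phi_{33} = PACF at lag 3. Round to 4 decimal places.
\phi_{33} = -0.5490

The PACF at lag k is phi_{kk}, the last component of the solution
to the Yule-Walker system G_k phi = r_k where
  (G_k)_{ij} = rho(|i - j|), (r_k)_i = rho(i), i,j = 1..k.
Equivalently, Durbin-Levinson gives phi_{kk} iteratively:
  phi_{11} = rho(1)
  phi_{kk} = [rho(k) - sum_{j=1..k-1} phi_{k-1,j} rho(k-j)]
            / [1 - sum_{j=1..k-1} phi_{k-1,j} rho(j)],
  phi_{k,j} = phi_{k-1,j} - phi_{kk} phi_{k-1,k-j},  j = 1..k-1.
Step k = 1:
  phi_11 = rho(1) = 0.2519.
Step k = 2:
  phi_22 = [rho(2) - phi_11 rho(1)] / [1 - phi_11 rho(1)] = [-0.0086 - (0.2519)(0.2519)] / [1 - (0.2519)(0.2519)]
         = -0.07205361 / 0.93654639 = -0.076935.
  Update: phi_21 = phi_11 - phi_22 phi_11 = 0.2519 - (-0.076935)(0.2519) = 0.27128.
Step k = 3:
  phi_33 = [rho(3) - phi_21 rho(2) - phi_22 rho(1)] / [1 - phi_21 rho(1) - phi_22 rho(2)]
    numerator   = -0.5328 - (0.27128)(-0.0086) - (-0.076935)(0.2519) = -0.51108695
    denominator = 1 - (0.27128)(0.2519) - (-0.076935)(-0.0086) = 0.93100291
  phi_33 = -0.51108695 / 0.93100291 = -0.549.
Therefore phi_{33} = -0.5490.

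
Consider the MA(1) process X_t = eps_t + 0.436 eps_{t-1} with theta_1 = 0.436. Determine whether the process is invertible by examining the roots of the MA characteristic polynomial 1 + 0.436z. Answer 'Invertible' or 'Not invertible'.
\text{Invertible}

The MA(q) characteristic polynomial is P(z) = 1 + 0.436z.
Invertibility requires all roots to lie outside the unit circle, i.e. |z| > 1 for every root.
This is linear in z: 1 + (0.436) z = 0  =>  z = -1/(0.436) = -2.293578,  |z| = 2.293578.
Moduli of all roots: 2.2936.
All moduli strictly greater than 1? Yes.
Verdict: Invertible.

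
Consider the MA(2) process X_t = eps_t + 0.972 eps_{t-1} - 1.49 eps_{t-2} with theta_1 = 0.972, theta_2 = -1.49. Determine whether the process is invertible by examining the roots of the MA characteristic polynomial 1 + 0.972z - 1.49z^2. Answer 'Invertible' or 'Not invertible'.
\text{Not invertible}

The MA(q) characteristic polynomial is P(z) = 1 + 0.972z - 1.49z^2.
Invertibility requires all roots to lie outside the unit circle, i.e. |z| > 1 for every root.
Set 1 + (0.972) z + (-1.49) z^2 = 0, i.e. a z^2 + b z + c = 0 with a = -1.49, b = 0.972, c = 1.
Discriminant D = b^2 - 4ac = (0.972)^2 - 4*(-1.49)*1 = 0.944784 - (-5.96) = 6.904784.
D >= 0, so the roots are real: z = (-b +/- sqrt(D)) / (2a) = (-0.972 +/- 2.627696) / (-2.98).
  z_1 = (-0.972 + 2.627696) / (-2.98) = -0.5556,   |z_1| = 0.5556.
  z_2 = (-0.972 - 2.627696) / (-2.98) = 1.208,   |z_2| = 1.208.
Moduli of all roots: 0.5556, 1.2080.
All moduli strictly greater than 1? No.
Verdict: Not invertible.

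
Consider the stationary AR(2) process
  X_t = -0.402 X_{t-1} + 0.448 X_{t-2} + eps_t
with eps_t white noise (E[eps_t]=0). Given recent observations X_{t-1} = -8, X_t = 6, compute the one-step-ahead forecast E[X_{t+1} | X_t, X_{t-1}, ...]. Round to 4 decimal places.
E[X_{t+1} \mid \mathcal F_t] = -5.9960

For an AR(p) model X_t = c + sum_i phi_i X_{t-i} + eps_t, the
one-step-ahead conditional mean is
  E[X_{t+1} | X_t, ...] = c + sum_i phi_i X_{t+1-i}.
Substitute known values:
  E[X_{t+1} | ...] = (-0.402) * (6) + (0.448) * (-8)
                   = -5.9960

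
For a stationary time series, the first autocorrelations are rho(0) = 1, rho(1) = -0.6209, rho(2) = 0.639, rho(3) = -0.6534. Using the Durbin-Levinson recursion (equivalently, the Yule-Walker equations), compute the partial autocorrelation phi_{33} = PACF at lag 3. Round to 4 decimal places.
\phi_{33} = -0.3220

The PACF at lag k is phi_{kk}, the last component of the solution
to the Yule-Walker system G_k phi = r_k where
  (G_k)_{ij} = rho(|i - j|), (r_k)_i = rho(i), i,j = 1..k.
Equivalently, Durbin-Levinson gives phi_{kk} iteratively:
  phi_{11} = rho(1)
  phi_{kk} = [rho(k) - sum_{j=1..k-1} phi_{k-1,j} rho(k-j)]
            / [1 - sum_{j=1..k-1} phi_{k-1,j} rho(j)],
  phi_{k,j} = phi_{k-1,j} - phi_{kk} phi_{k-1,k-j},  j = 1..k-1.
Step k = 1:
  phi_11 = rho(1) = -0.6209.
Step k = 2:
  phi_22 = [rho(2) - phi_11 rho(1)] / [1 - phi_11 rho(1)] = [0.639 - (-0.6209)(-0.6209)] / [1 - (-0.6209)(-0.6209)]
         = 0.25348319 / 0.61448319 = 0.412514.
  Update: phi_21 = phi_11 - phi_22 phi_11 = -0.6209 - (0.412514)(-0.6209) = -0.36477.
Step k = 3:
  phi_33 = [rho(3) - phi_21 rho(2) - phi_22 rho(1)] / [1 - phi_21 rho(1) - phi_22 rho(2)]
    numerator   = -0.6534 - (-0.36477)(0.639) - (0.412514)(-0.6209) = -0.16418189
    denominator = 1 - (-0.36477)(-0.6209) - (0.412514)(0.639) = 0.50991771
  phi_33 = -0.16418189 / 0.50991771 = -0.322.
Therefore phi_{33} = -0.3220.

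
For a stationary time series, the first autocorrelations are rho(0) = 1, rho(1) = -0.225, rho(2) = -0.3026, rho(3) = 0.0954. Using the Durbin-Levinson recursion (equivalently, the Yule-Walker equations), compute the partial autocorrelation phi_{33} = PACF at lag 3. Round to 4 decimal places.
\phi_{33} = -0.0999

The PACF at lag k is phi_{kk}, the last component of the solution
to the Yule-Walker system G_k phi = r_k where
  (G_k)_{ij} = rho(|i - j|), (r_k)_i = rho(i), i,j = 1..k.
Equivalently, Durbin-Levinson gives phi_{kk} iteratively:
  phi_{11} = rho(1)
  phi_{kk} = [rho(k) - sum_{j=1..k-1} phi_{k-1,j} rho(k-j)]
            / [1 - sum_{j=1..k-1} phi_{k-1,j} rho(j)],
  phi_{k,j} = phi_{k-1,j} - phi_{kk} phi_{k-1,k-j},  j = 1..k-1.
Step k = 1:
  phi_11 = rho(1) = -0.225.
Step k = 2:
  phi_22 = [rho(2) - phi_11 rho(1)] / [1 - phi_11 rho(1)] = [-0.3026 - (-0.225)(-0.225)] / [1 - (-0.225)(-0.225)]
         = -0.353225 / 0.949375 = -0.372061.
  Update: phi_21 = phi_11 - phi_22 phi_11 = -0.225 - (-0.372061)(-0.225) = -0.308714.
Step k = 3:
  phi_33 = [rho(3) - phi_21 rho(2) - phi_22 rho(1)] / [1 - phi_21 rho(1) - phi_22 rho(2)]
    numerator   = 0.0954 - (-0.308714)(-0.3026) - (-0.372061)(-0.225) = -0.08173037
    denominator = 1 - (-0.308714)(-0.225) - (-0.372061)(-0.3026) = 0.81795391
  phi_33 = -0.08173037 / 0.81795391 = -0.0999.
Therefore phi_{33} = -0.0999.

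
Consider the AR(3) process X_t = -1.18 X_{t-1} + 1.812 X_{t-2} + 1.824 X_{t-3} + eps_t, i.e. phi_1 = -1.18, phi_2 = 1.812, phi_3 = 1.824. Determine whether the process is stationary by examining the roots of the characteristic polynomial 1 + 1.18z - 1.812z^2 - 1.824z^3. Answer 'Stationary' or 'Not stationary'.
\text{Not stationary}

The AR(p) characteristic polynomial is P(z) = 1 + 1.18z - 1.812z^2 - 1.824z^3.
Stationarity requires all roots to lie outside the unit circle, i.e. |z| > 1 for every root.
Degree 3: look for a simple real root z0 first, then factor out (1 - z/z0) and solve the remaining quadratic.
Testing z0 = -0.625: P(-0.625) = 1 + (1.18)(-0.625) + (-1.812)(-0.625)^2 + (-1.824)(-0.625)^3
  = 1 + (-0.7375) + (-0.707813) + (0.445312) = 0.  So z_0 = -0.625 is a root, |z_0| = 0.625.
Divide out the factor (1 + 1.6 z) = (1 - z/z0) (since 1/z0 = -1.6):
  P(z) = (1 + 1.6 z)(1 + (-0.42) z + (-1.14) z^2)
  [check: z-coef -0.42 - (-1.6) = 1.18; z^2-coef -1.14 - (-1.6)(-0.42) = -1.812; z^3-coef -(-1.6)(-1.14) = -1.824.]
Remaining roots from the quadratic factor 1 + (-0.42) z + (-1.14) z^2:
  Set 1 + (-0.42) z + (-1.14) z^2 = 0, i.e. a z^2 + b z + c = 0 with a = -1.14, b = -0.42, c = 1.
  Discriminant D = b^2 - 4ac = (-0.42)^2 - 4*(-1.14)*1 = 0.1764 - (-4.56) = 4.7364.
  D >= 0, so the roots are real: z = (-b +/- sqrt(D)) / (2a) = (0.42 +/- 2.176327) / (-2.28).
    z_1 = (0.42 + 2.176327) / (-2.28) = -1.1387,   |z_1| = 1.1387.
    z_2 = (0.42 - 2.176327) / (-2.28) = 0.7703,   |z_2| = 0.7703.
Moduli of all roots: 0.6250, 1.1387, 0.7703.
All moduli strictly greater than 1? No.
Verdict: Not stationary.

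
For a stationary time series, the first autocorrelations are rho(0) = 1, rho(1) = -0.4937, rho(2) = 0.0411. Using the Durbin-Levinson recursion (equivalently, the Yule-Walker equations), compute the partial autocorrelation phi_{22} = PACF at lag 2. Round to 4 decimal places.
\phi_{22} = -0.2679

The PACF at lag k is phi_{kk}, the last component of the solution
to the Yule-Walker system G_k phi = r_k where
  (G_k)_{ij} = rho(|i - j|), (r_k)_i = rho(i), i,j = 1..k.
Equivalently, Durbin-Levinson gives phi_{kk} iteratively:
  phi_{11} = rho(1)
  phi_{kk} = [rho(k) - sum_{j=1..k-1} phi_{k-1,j} rho(k-j)]
            / [1 - sum_{j=1..k-1} phi_{k-1,j} rho(j)],
  phi_{k,j} = phi_{k-1,j} - phi_{kk} phi_{k-1,k-j},  j = 1..k-1.
Step k = 1:
  phi_11 = rho(1) = -0.4937.
Step k = 2:
  phi_22 = [rho(2) - phi_11 rho(1)] / [1 - phi_11 rho(1)] = [0.0411 - (-0.4937)(-0.4937)] / [1 - (-0.4937)(-0.4937)]
         = -0.20263969 / 0.75626031 = -0.2679.
Therefore phi_{22} = -0.2679.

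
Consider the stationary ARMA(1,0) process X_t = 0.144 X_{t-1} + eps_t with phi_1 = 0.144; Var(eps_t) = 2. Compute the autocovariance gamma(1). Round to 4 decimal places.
\gamma(1) = 0.2941

Multiply the model equation by X_{t-k} and take expectations. With theta_0 = psi_0 = 1 and psi_j the MA(infinity) weights, this gives
  gamma(k) - sum_i phi_i gamma(k-i) = c_k,
  c_k = sigma^2 * sum_{j=k..q} theta_j psi_{j-k}   (c_k = 0 for k > q),
using gamma(-m) = gamma(m).
Pure AR (q = 0): c_0 = sigma^2 = 2, c_k = 0 for k >= 1.
Equations for k = 0 and k = 1 (AR order 1):
  gamma(0) = phi_1 gamma(1) + c_0
  gamma(1) = phi_1 gamma(0) + c_1
Substituting the second into the first: gamma(0) (1 - phi_1^2) = c_0 + phi_1 c_1, so
  gamma(0) = c_0 / (1 - phi_1^2) = 2 / (1 - (0.144)^2) = 2 / 0.979264 = 2.04235.
  gamma(1) = phi_1 gamma(0) = (0.144)(2.04235) = 0.294098.
Therefore gamma(1) = 0.2941 (to 4 decimal places).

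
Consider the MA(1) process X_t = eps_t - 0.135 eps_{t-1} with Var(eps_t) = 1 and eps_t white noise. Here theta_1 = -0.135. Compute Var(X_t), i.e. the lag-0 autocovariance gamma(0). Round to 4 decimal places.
\gamma(0) = 1.0182

For an MA(q) process X_t = eps_t + sum_i theta_i eps_{t-i} with
Var(eps_t) = sigma^2, the variance is
  gamma(0) = sigma^2 * (1 + sum_i theta_i^2).
  sum_i theta_i^2 = (-0.135)^2 = 0.018225.
  gamma(0) = 1 * (1 + 0.018225) = 1 * 1.018225 = 1.018225, which rounds to 1.0182.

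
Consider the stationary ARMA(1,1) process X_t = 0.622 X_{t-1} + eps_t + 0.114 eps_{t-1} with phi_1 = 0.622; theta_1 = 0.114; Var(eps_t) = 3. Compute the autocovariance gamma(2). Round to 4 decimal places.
\gamma(2) = 2.3988

Multiply the model equation by X_{t-k} and take expectations. With theta_0 = psi_0 = 1 and psi_j the MA(infinity) weights, this gives
  gamma(k) - sum_i phi_i gamma(k-i) = c_k,
  c_k = sigma^2 * sum_{j=k..q} theta_j psi_{j-k}   (c_k = 0 for k > q),
using gamma(-m) = gamma(m).
psi-weights needed (psi_j = theta_j + sum_i phi_i psi_{j-i}):
  psi_1 = theta_1 + phi_1 = 0.114 + (0.622) = 0.736
Right-hand sides:
  c_0 = sigma^2 (1 + theta_1 psi_1) = 3 * (1 + (0.114)(0.736)) = 3 * 1.083904 = 3.251712
  c_1 = sigma^2 theta_1 = 3 * (0.114) = 0.342
  c_2 = 0
Equations for k = 0 and k = 1 (AR order 1):
  gamma(0) = phi_1 gamma(1) + c_0
  gamma(1) = phi_1 gamma(0) + c_1
Substituting the second into the first: gamma(0) (1 - phi_1^2) = c_0 + phi_1 c_1, so
  gamma(0) = (c_0 + phi_1 c_1) / (1 - phi_1^2) = (3.251712 + (0.622)(0.342)) / (1 - (0.622)^2) = 3.464436 / 0.613116 = 5.650539.
  gamma(1) = phi_1 gamma(0) + c_1 = (0.622)(5.650539) + (0.342) = 3.856635.
For k = 2 (> q): gamma(2) = phi_1 gamma(1) = (0.622)(3.856635) = 2.398827.
Therefore gamma(2) = 2.3988 (to 4 decimal places).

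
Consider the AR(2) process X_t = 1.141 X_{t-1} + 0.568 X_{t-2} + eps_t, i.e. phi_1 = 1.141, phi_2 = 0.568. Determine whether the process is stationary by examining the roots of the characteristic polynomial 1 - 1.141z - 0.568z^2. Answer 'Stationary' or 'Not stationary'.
\text{Not stationary}

The AR(p) characteristic polynomial is P(z) = 1 - 1.141z - 0.568z^2.
Stationarity requires all roots to lie outside the unit circle, i.e. |z| > 1 for every root.
Set 1 + (-1.141) z + (-0.568) z^2 = 0, i.e. a z^2 + b z + c = 0 with a = -0.568, b = -1.141, c = 1.
Discriminant D = b^2 - 4ac = (-1.141)^2 - 4*(-0.568)*1 = 1.301881 - (-2.272) = 3.573881.
D >= 0, so the roots are real: z = (-b +/- sqrt(D)) / (2a) = (1.141 +/- 1.890471) / (-1.136).
  z_1 = (1.141 + 1.890471) / (-1.136) = -2.6685,   |z_1| = 2.6685.
  z_2 = (1.141 - 1.890471) / (-1.136) = 0.6597,   |z_2| = 0.6597.
Moduli of all roots: 2.6685, 0.6597.
All moduli strictly greater than 1? No.
Verdict: Not stationary.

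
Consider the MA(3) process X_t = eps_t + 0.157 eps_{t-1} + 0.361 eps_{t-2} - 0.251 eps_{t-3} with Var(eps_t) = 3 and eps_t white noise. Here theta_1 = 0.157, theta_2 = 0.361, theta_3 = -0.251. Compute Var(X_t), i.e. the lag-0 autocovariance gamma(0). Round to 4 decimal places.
\gamma(0) = 3.6539

For an MA(q) process X_t = eps_t + sum_i theta_i eps_{t-i} with
Var(eps_t) = sigma^2, the variance is
  gamma(0) = sigma^2 * (1 + sum_i theta_i^2).
  sum_i theta_i^2 = (0.157)^2 + (0.361)^2 + (-0.251)^2 = 0.024649 + 0.130321 + 0.063001 = 0.217971.
  gamma(0) = 3 * (1 + 0.217971) = 3 * 1.217971 = 3.653913, which rounds to 3.6539.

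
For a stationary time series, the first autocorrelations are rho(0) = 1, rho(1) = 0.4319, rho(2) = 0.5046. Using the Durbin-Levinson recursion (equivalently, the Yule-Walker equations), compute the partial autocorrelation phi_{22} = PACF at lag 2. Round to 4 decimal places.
\phi_{22} = 0.3910

The PACF at lag k is phi_{kk}, the last component of the solution
to the Yule-Walker system G_k phi = r_k where
  (G_k)_{ij} = rho(|i - j|), (r_k)_i = rho(i), i,j = 1..k.
Equivalently, Durbin-Levinson gives phi_{kk} iteratively:
  phi_{11} = rho(1)
  phi_{kk} = [rho(k) - sum_{j=1..k-1} phi_{k-1,j} rho(k-j)]
            / [1 - sum_{j=1..k-1} phi_{k-1,j} rho(j)],
  phi_{k,j} = phi_{k-1,j} - phi_{kk} phi_{k-1,k-j},  j = 1..k-1.
Step k = 1:
  phi_11 = rho(1) = 0.4319.
Step k = 2:
  phi_22 = [rho(2) - phi_11 rho(1)] / [1 - phi_11 rho(1)] = [0.5046 - (0.4319)(0.4319)] / [1 - (0.4319)(0.4319)]
         = 0.31806239 / 0.81346239 = 0.391.
Therefore phi_{22} = 0.3910.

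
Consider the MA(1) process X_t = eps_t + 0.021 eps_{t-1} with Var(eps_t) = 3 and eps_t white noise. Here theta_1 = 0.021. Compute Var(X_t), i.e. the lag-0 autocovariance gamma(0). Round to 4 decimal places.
\gamma(0) = 3.0013

For an MA(q) process X_t = eps_t + sum_i theta_i eps_{t-i} with
Var(eps_t) = sigma^2, the variance is
  gamma(0) = sigma^2 * (1 + sum_i theta_i^2).
  sum_i theta_i^2 = (0.021)^2 = 0.000441.
  gamma(0) = 3 * (1 + 0.000441) = 3 * 1.000441 = 3.001323, which rounds to 3.0013.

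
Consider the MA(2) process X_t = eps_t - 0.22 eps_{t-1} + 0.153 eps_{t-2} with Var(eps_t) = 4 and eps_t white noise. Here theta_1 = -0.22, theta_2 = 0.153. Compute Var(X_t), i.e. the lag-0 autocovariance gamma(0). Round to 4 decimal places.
\gamma(0) = 4.2872

For an MA(q) process X_t = eps_t + sum_i theta_i eps_{t-i} with
Var(eps_t) = sigma^2, the variance is
  gamma(0) = sigma^2 * (1 + sum_i theta_i^2).
  sum_i theta_i^2 = (-0.22)^2 + (0.153)^2 = 0.0484 + 0.023409 = 0.071809.
  gamma(0) = 4 * (1 + 0.071809) = 4 * 1.071809 = 4.287236, which rounds to 4.2872.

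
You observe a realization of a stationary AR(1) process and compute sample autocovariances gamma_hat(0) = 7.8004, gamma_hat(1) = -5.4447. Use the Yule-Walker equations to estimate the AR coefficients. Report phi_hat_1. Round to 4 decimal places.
\hat\phi_{1} = -0.6980

The Yule-Walker equations for an AR(p) process read, in matrix form,
  Gamma_p phi = r_p,   with   (Gamma_p)_{ij} = gamma(|i - j|),
                       (r_p)_i = gamma(i),   i,j = 1..p.
Substitute the sample gammas (Toeplitz matrix and right-hand side of size 1):
  Gamma_p = [[7.8004]]
  r_p     = [-5.4447]
With p = 1 this is the single equation gamma(0) phi_1 = gamma(1):
  phi_hat_1 = gamma(1) / gamma(0) = -5.4447 / 7.8004 = -0.6980.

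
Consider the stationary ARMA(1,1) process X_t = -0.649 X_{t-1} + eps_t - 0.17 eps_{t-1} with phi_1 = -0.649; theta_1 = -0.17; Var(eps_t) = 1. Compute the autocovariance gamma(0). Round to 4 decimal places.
\gamma(0) = 2.1589

Multiply the model equation by X_{t-k} and take expectations. With theta_0 = psi_0 = 1 and psi_j the MA(infinity) weights, this gives
  gamma(k) - sum_i phi_i gamma(k-i) = c_k,
  c_k = sigma^2 * sum_{j=k..q} theta_j psi_{j-k}   (c_k = 0 for k > q),
using gamma(-m) = gamma(m).
psi-weights needed (psi_j = theta_j + sum_i phi_i psi_{j-i}):
  psi_1 = theta_1 + phi_1 = -0.17 + (-0.649) = -0.819
Right-hand sides:
  c_0 = sigma^2 (1 + theta_1 psi_1) = 1 * (1 + (-0.17)(-0.819)) = 1 * 1.13923 = 1.13923
  c_1 = sigma^2 theta_1 = 1 * (-0.17) = -0.17
  c_2 = 0
Equations for k = 0 and k = 1 (AR order 1):
  gamma(0) = phi_1 gamma(1) + c_0
  gamma(1) = phi_1 gamma(0) + c_1
Substituting the second into the first: gamma(0) (1 - phi_1^2) = c_0 + phi_1 c_1, so
  gamma(0) = (c_0 + phi_1 c_1) / (1 - phi_1^2) = (1.13923 + (-0.649)(-0.17)) / (1 - (-0.649)^2) = 1.24956 / 0.578799 = 2.158884.
Therefore gamma(0) = 2.1589 (to 4 decimal places).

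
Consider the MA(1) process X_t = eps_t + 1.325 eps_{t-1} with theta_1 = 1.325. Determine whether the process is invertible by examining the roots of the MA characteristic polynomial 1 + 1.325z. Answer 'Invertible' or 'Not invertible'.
\text{Not invertible}

The MA(q) characteristic polynomial is P(z) = 1 + 1.325z.
Invertibility requires all roots to lie outside the unit circle, i.e. |z| > 1 for every root.
This is linear in z: 1 + (1.325) z = 0  =>  z = -1/(1.325) = -0.754717,  |z| = 0.754717.
Moduli of all roots: 0.7547.
All moduli strictly greater than 1? No.
Verdict: Not invertible.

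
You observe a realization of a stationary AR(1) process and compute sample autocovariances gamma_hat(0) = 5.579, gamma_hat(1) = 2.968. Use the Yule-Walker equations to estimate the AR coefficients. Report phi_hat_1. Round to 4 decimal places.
\hat\phi_{1} = 0.5320

The Yule-Walker equations for an AR(p) process read, in matrix form,
  Gamma_p phi = r_p,   with   (Gamma_p)_{ij} = gamma(|i - j|),
                       (r_p)_i = gamma(i),   i,j = 1..p.
Substitute the sample gammas (Toeplitz matrix and right-hand side of size 1):
  Gamma_p = [[5.579]]
  r_p     = [2.968]
With p = 1 this is the single equation gamma(0) phi_1 = gamma(1):
  phi_hat_1 = gamma(1) / gamma(0) = 2.968 / 5.579 = 0.5320.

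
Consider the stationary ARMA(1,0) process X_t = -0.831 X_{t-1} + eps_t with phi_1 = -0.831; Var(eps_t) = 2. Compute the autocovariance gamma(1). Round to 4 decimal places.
\gamma(1) = -5.3710

Multiply the model equation by X_{t-k} and take expectations. With theta_0 = psi_0 = 1 and psi_j the MA(infinity) weights, this gives
  gamma(k) - sum_i phi_i gamma(k-i) = c_k,
  c_k = sigma^2 * sum_{j=k..q} theta_j psi_{j-k}   (c_k = 0 for k > q),
using gamma(-m) = gamma(m).
Pure AR (q = 0): c_0 = sigma^2 = 2, c_k = 0 for k >= 1.
Equations for k = 0 and k = 1 (AR order 1):
  gamma(0) = phi_1 gamma(1) + c_0
  gamma(1) = phi_1 gamma(0) + c_1
Substituting the second into the first: gamma(0) (1 - phi_1^2) = c_0 + phi_1 c_1, so
  gamma(0) = c_0 / (1 - phi_1^2) = 2 / (1 - (-0.831)^2) = 2 / 0.309439 = 6.463309.
  gamma(1) = phi_1 gamma(0) = (-0.831)(6.463309) = -5.37101.
Therefore gamma(1) = -5.3710 (to 4 decimal places).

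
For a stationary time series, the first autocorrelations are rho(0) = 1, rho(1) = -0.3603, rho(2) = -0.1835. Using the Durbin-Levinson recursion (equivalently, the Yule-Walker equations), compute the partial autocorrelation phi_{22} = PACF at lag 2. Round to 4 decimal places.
\phi_{22} = -0.3601

The PACF at lag k is phi_{kk}, the last component of the solution
to the Yule-Walker system G_k phi = r_k where
  (G_k)_{ij} = rho(|i - j|), (r_k)_i = rho(i), i,j = 1..k.
Equivalently, Durbin-Levinson gives phi_{kk} iteratively:
  phi_{11} = rho(1)
  phi_{kk} = [rho(k) - sum_{j=1..k-1} phi_{k-1,j} rho(k-j)]
            / [1 - sum_{j=1..k-1} phi_{k-1,j} rho(j)],
  phi_{k,j} = phi_{k-1,j} - phi_{kk} phi_{k-1,k-j},  j = 1..k-1.
Step k = 1:
  phi_11 = rho(1) = -0.3603.
Step k = 2:
  phi_22 = [rho(2) - phi_11 rho(1)] / [1 - phi_11 rho(1)] = [-0.1835 - (-0.3603)(-0.3603)] / [1 - (-0.3603)(-0.3603)]
         = -0.31331609 / 0.87018391 = -0.3601.
Therefore phi_{22} = -0.3601.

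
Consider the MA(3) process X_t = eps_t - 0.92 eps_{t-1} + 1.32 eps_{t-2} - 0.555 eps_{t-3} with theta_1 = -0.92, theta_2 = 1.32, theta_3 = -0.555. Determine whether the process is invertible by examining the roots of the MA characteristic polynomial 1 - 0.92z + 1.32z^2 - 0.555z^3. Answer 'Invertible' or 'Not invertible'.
\text{Not invertible}

The MA(q) characteristic polynomial is P(z) = 1 - 0.92z + 1.32z^2 - 0.555z^3.
Invertibility requires all roots to lie outside the unit circle, i.e. |z| > 1 for every root.
Degree 3: look for a simple real root z0 first, then factor out (1 - z/z0) and solve the remaining quadratic.
Testing z0 = 2: P(2) = 1 + (-0.92)(2) + (1.32)(2)^2 + (-0.555)(2)^3
  = 1 + (-1.84) + (5.28) + (-4.44) = 0.  So z_0 = 2 is a root, |z_0| = 2.
Divide out the factor (1 - 0.5 z) = (1 - z/z0) (since 1/z0 = 0.5):
  P(z) = (1 - 0.5 z)(1 + (-0.42) z + (1.11) z^2)
  [check: z-coef -0.42 - (0.5) = -0.92; z^2-coef 1.11 - (0.5)(-0.42) = 1.32; z^3-coef -(0.5)(1.11) = -0.555.]
Remaining roots from the quadratic factor 1 + (-0.42) z + (1.11) z^2:
  Set 1 + (-0.42) z + (1.11) z^2 = 0, i.e. a z^2 + b z + c = 0 with a = 1.11, b = -0.42, c = 1.
  Discriminant D = b^2 - 4ac = (-0.42)^2 - 4*(1.11)*1 = 0.1764 - (4.44) = -4.2636.
  D < 0, so the roots are the complex-conjugate pair z = (-b +/- i sqrt(-D)) / (2a) = 0.1892 +/- 0.9301i.
  For a conjugate pair |z|^2 = z * conj(z) = (product of roots) = c/a = 1/(1.11) = 0.900901, so |z| = sqrt(0.900901) = 0.9492 for both roots.
Moduli of all roots: 2.0000, 0.9492, 0.9492.
All moduli strictly greater than 1? No.
Verdict: Not invertible.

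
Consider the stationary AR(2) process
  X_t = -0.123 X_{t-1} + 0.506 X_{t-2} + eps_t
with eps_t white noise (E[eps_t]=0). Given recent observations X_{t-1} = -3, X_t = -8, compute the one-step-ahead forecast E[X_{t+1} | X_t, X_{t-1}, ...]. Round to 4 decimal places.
E[X_{t+1} \mid \mathcal F_t] = -0.5340

For an AR(p) model X_t = c + sum_i phi_i X_{t-i} + eps_t, the
one-step-ahead conditional mean is
  E[X_{t+1} | X_t, ...] = c + sum_i phi_i X_{t+1-i}.
Substitute known values:
  E[X_{t+1} | ...] = (-0.123) * (-8) + (0.506) * (-3)
                   = -0.5340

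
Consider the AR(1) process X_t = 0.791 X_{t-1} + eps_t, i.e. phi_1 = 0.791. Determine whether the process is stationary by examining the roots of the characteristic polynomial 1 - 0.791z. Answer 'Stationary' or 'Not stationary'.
\text{Stationary}

The AR(p) characteristic polynomial is P(z) = 1 - 0.791z.
Stationarity requires all roots to lie outside the unit circle, i.e. |z| > 1 for every root.
This is linear in z: 1 + (-0.791) z = 0  =>  z = -1/(-0.791) = 1.264223,  |z| = 1.264223.
Moduli of all roots: 1.2642.
All moduli strictly greater than 1? Yes.
Verdict: Stationary.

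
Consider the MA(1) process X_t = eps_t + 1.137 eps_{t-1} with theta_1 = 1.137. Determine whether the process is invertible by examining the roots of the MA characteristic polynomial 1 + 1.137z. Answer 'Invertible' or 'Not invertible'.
\text{Not invertible}

The MA(q) characteristic polynomial is P(z) = 1 + 1.137z.
Invertibility requires all roots to lie outside the unit circle, i.e. |z| > 1 for every root.
This is linear in z: 1 + (1.137) z = 0  =>  z = -1/(1.137) = -0.879507,  |z| = 0.879507.
Moduli of all roots: 0.8795.
All moduli strictly greater than 1? No.
Verdict: Not invertible.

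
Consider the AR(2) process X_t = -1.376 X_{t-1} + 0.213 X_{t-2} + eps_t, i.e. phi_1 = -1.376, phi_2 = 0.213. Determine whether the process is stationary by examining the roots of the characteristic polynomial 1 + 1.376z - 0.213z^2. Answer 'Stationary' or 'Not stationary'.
\text{Not stationary}

The AR(p) characteristic polynomial is P(z) = 1 + 1.376z - 0.213z^2.
Stationarity requires all roots to lie outside the unit circle, i.e. |z| > 1 for every root.
Set 1 + (1.376) z + (-0.213) z^2 = 0, i.e. a z^2 + b z + c = 0 with a = -0.213, b = 1.376, c = 1.
Discriminant D = b^2 - 4ac = (1.376)^2 - 4*(-0.213)*1 = 1.893376 - (-0.852) = 2.745376.
D >= 0, so the roots are real: z = (-b +/- sqrt(D)) / (2a) = (-1.376 +/- 1.656918) / (-0.426).
  z_1 = (-1.376 + 1.656918) / (-0.426) = -0.6594,   |z_1| = 0.6594.
  z_2 = (-1.376 - 1.656918) / (-0.426) = 7.1195,   |z_2| = 7.1195.
Moduli of all roots: 0.6594, 7.1195.
All moduli strictly greater than 1? No.
Verdict: Not stationary.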